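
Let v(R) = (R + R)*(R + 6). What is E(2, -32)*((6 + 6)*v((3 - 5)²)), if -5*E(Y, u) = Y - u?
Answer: -6528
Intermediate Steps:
E(Y, u) = -Y/5 + u/5 (E(Y, u) = -(Y - u)/5 = -Y/5 + u/5)
v(R) = 2*R*(6 + R) (v(R) = (2*R)*(6 + R) = 2*R*(6 + R))
E(2, -32)*((6 + 6)*v((3 - 5)²)) = (-⅕*2 + (⅕)*(-32))*((6 + 6)*(2*(3 - 5)²*(6 + (3 - 5)²))) = (-⅖ - 32/5)*(12*(2*(-2)²*(6 + (-2)²))) = -408*2*4*(6 + 4)/5 = -408*2*4*10/5 = -408*80/5 = -34/5*960 = -6528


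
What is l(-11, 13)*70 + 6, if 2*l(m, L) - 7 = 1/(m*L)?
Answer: 35858/143 ≈ 250.76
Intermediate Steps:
l(m, L) = 7/2 + 1/(2*L*m) (l(m, L) = 7/2 + 1/(2*((m*L))) = 7/2 + 1/(2*((L*m))) = 7/2 + (1/(L*m))/2 = 7/2 + 1/(2*L*m))
l(-11, 13)*70 + 6 = (7/2 + (½)/(13*(-11)))*70 + 6 = (7/2 + (½)*(1/13)*(-1/11))*70 + 6 = (7/2 - 1/286)*70 + 6 = (500/143)*70 + 6 = 35000/143 + 6 = 35858/143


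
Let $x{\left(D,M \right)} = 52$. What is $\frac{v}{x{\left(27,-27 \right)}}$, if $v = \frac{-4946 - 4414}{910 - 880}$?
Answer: $-6$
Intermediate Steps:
$v = -312$ ($v = - \frac{9360}{30} = \left(-9360\right) \frac{1}{30} = -312$)
$\frac{v}{x{\left(27,-27 \right)}} = - \frac{312}{52} = \left(-312\right) \frac{1}{52} = -6$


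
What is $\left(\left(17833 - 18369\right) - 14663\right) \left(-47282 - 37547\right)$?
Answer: $1289315971$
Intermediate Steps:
$\left(\left(17833 - 18369\right) - 14663\right) \left(-47282 - 37547\right) = \left(-536 - 14663\right) \left(-84829\right) = \left(-15199\right) \left(-84829\right) = 1289315971$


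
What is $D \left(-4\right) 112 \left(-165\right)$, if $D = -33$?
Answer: $-2439360$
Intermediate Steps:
$D \left(-4\right) 112 \left(-165\right) = \left(-33\right) \left(-4\right) 112 \left(-165\right) = 132 \cdot 112 \left(-165\right) = 14784 \left(-165\right) = -2439360$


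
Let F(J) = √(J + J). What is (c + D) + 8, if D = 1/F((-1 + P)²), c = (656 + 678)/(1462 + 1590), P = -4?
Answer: 12875/1526 + √2/10 ≈ 8.5785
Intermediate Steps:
F(J) = √2*√J (F(J) = √(2*J) = √2*√J)
c = 667/1526 (c = 1334/3052 = 1334*(1/3052) = 667/1526 ≈ 0.43709)
D = √2/10 (D = 1/(√2*√((-1 - 4)²)) = 1/(√2*√((-5)²)) = 1/(√2*√25) = 1/(√2*5) = 1/(5*√2) = √2/10 ≈ 0.14142)
(c + D) + 8 = (667/1526 + √2/10) + 8 = 12875/1526 + √2/10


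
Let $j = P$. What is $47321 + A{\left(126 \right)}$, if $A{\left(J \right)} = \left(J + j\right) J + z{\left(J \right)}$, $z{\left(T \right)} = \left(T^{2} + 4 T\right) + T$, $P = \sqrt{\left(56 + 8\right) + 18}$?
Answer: $79703 + 126 \sqrt{82} \approx 80844.0$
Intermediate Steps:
$P = \sqrt{82}$ ($P = \sqrt{64 + 18} = \sqrt{82} \approx 9.0554$)
$z{\left(T \right)} = T^{2} + 5 T$
$j = \sqrt{82} \approx 9.0554$
$A{\left(J \right)} = J \left(5 + J\right) + J \left(J + \sqrt{82}\right)$ ($A{\left(J \right)} = \left(J + \sqrt{82}\right) J + J \left(5 + J\right) = J \left(J + \sqrt{82}\right) + J \left(5 + J\right) = J \left(5 + J\right) + J \left(J + \sqrt{82}\right)$)
$47321 + A{\left(126 \right)} = 47321 + 126 \left(5 + \sqrt{82} + 2 \cdot 126\right) = 47321 + 126 \left(5 + \sqrt{82} + 252\right) = 47321 + 126 \left(257 + \sqrt{82}\right) = 47321 + \left(32382 + 126 \sqrt{82}\right) = 79703 + 126 \sqrt{82}$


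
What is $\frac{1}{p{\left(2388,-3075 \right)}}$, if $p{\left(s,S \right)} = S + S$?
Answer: $- \frac{1}{6150} \approx -0.0001626$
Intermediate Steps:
$p{\left(s,S \right)} = 2 S$
$\frac{1}{p{\left(2388,-3075 \right)}} = \frac{1}{2 \left(-3075\right)} = \frac{1}{-6150} = - \frac{1}{6150}$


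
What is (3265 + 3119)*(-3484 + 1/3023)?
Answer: -67237124304/3023 ≈ -2.2242e+7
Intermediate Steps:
(3265 + 3119)*(-3484 + 1/3023) = 6384*(-3484 + 1/3023) = 6384*(-10532131/3023) = -67237124304/3023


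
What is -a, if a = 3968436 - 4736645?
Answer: 768209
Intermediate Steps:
a = -768209
-a = -1*(-768209) = 768209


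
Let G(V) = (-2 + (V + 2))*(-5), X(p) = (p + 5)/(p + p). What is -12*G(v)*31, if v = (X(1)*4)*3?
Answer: 66960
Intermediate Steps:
X(p) = (5 + p)/(2*p) (X(p) = (5 + p)/((2*p)) = (5 + p)*(1/(2*p)) = (5 + p)/(2*p))
v = 36 (v = (((½)*(5 + 1)/1)*4)*3 = (((½)*1*6)*4)*3 = (3*4)*3 = 12*3 = 36)
G(V) = -5*V (G(V) = (-2 + (2 + V))*(-5) = V*(-5) = -5*V)
-12*G(v)*31 = -(-60)*36*31 = -12*(-180)*31 = 2160*31 = 66960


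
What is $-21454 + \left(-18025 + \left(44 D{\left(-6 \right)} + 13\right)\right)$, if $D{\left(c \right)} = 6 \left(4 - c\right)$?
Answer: $-36826$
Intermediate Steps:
$D{\left(c \right)} = 24 - 6 c$
$-21454 + \left(-18025 + \left(44 D{\left(-6 \right)} + 13\right)\right) = -21454 - \left(18012 - 44 \left(24 - -36\right)\right) = -21454 - \left(18012 - 44 \left(24 + 36\right)\right) = -21454 + \left(-18025 + \left(44 \cdot 60 + 13\right)\right) = -21454 + \left(-18025 + \left(2640 + 13\right)\right) = -21454 + \left(-18025 + 2653\right) = -21454 - 15372 = -36826$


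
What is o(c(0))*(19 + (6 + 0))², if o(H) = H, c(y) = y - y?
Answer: 0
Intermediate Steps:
c(y) = 0
o(c(0))*(19 + (6 + 0))² = 0*(19 + (6 + 0))² = 0*(19 + 6)² = 0*25² = 0*625 = 0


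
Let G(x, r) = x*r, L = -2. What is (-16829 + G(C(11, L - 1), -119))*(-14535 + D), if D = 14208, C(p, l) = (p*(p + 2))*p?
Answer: 66713232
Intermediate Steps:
C(p, l) = p²*(2 + p) (C(p, l) = (p*(2 + p))*p = p²*(2 + p))
G(x, r) = r*x
(-16829 + G(C(11, L - 1), -119))*(-14535 + D) = (-16829 - 119*11²*(2 + 11))*(-14535 + 14208) = (-16829 - 14399*13)*(-327) = (-16829 - 119*1573)*(-327) = (-16829 - 187187)*(-327) = -204016*(-327) = 66713232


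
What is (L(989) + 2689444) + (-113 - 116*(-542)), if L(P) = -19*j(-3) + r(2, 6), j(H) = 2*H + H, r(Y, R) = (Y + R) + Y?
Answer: 2752384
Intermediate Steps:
r(Y, R) = R + 2*Y (r(Y, R) = (R + Y) + Y = R + 2*Y)
j(H) = 3*H
L(P) = 181 (L(P) = -57*(-3) + (6 + 2*2) = -19*(-9) + (6 + 4) = 171 + 10 = 181)
(L(989) + 2689444) + (-113 - 116*(-542)) = (181 + 2689444) + (-113 - 116*(-542)) = 2689625 + (-113 + 62872) = 2689625 + 62759 = 2752384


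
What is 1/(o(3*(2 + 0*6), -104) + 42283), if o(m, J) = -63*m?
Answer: 1/41905 ≈ 2.3864e-5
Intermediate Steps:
1/(o(3*(2 + 0*6), -104) + 42283) = 1/(-189*(2 + 0*6) + 42283) = 1/(-189*(2 + 0) + 42283) = 1/(-189*2 + 42283) = 1/(-63*6 + 42283) = 1/(-378 + 42283) = 1/41905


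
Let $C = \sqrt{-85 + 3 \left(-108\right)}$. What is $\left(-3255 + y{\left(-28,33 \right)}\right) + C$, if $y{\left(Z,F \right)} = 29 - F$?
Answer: $-3259 + i \sqrt{409} \approx -3259.0 + 20.224 i$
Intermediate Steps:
$C = i \sqrt{409}$ ($C = \sqrt{-85 - 324} = \sqrt{-409} = i \sqrt{409} \approx 20.224 i$)
$\left(-3255 + y{\left(-28,33 \right)}\right) + C = \left(-3255 + \left(29 - 33\right)\right) + i \sqrt{409} = \left(-3255 - 4\right) + i \sqrt{409} = -3259 + i \sqrt{409}$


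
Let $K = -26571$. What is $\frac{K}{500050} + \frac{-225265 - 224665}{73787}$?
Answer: $- \frac{226948090877}{36897189350} \approx -6.1508$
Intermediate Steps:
$\frac{K}{500050} + \frac{-225265 - 224665}{73787} = - \frac{26571}{500050} + \frac{-225265 - 224665}{73787} = \left(-26571\right) \frac{1}{500050} - \frac{449930}{73787} = - \frac{26571}{500050} - \frac{449930}{73787} = - \frac{226948090877}{36897189350}$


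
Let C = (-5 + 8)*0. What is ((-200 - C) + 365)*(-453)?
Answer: -74745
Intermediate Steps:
C = 0 (C = 3*0 = 0)
((-200 - C) + 365)*(-453) = ((-200 - 1*0) + 365)*(-453) = ((-200 + 0) + 365)*(-453) = (-200 + 365)*(-453) = 165*(-453) = -74745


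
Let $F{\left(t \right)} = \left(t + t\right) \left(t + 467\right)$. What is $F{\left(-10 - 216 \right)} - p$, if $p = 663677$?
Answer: $-772609$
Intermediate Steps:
$F{\left(t \right)} = 2 t \left(467 + t\right)$
$F{\left(-10 - 216 \right)} - p = 2 \left(-10 - 216\right) \left(467 - 226\right) - 663677 = 2 \left(-226\right) \left(467 - 226\right) - 663677 = 2 \left(-226\right) 241 - 663677 = -108932 - 663677 = -772609$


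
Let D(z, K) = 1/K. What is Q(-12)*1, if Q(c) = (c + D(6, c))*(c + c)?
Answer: 290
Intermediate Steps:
Q(c) = 2*c*(c + 1/c) (Q(c) = (c + 1/c)*(c + c) = (c + 1/c)*(2*c) = 2*c*(c + 1/c))
Q(-12)*1 = (2 + 2*(-12)**2)*1 = (2 + 2*144)*1 = (2 + 288)*1 = 290*1 = 290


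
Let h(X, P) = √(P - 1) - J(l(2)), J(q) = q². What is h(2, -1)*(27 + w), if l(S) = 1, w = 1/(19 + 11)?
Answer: -811/30 + 811*I*√2/30 ≈ -27.033 + 38.231*I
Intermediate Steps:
w = 1/30 ≈ 0.033333
h(X, P) = -1 + √(-1 + P) (h(X, P) = √(P - 1) - 1*1² = √(-1 + P) - 1*1 = √(-1 + P) - 1 = -1 + √(-1 + P))
h(2, -1)*(27 + w) = (-1 + √(-1 - 1))*(27 + 1/30) = (-1 + √(-2))*(811/30) = (-1 + I*√2)*(811/30) = -811/30 + 811*I*√2/30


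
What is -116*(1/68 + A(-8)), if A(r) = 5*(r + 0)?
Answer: 78851/17 ≈ 4638.3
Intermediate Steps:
A(r) = 5*r
-116*(1/68 + A(-8)) = -116*(1/68 + 5*(-8)) = -116*(1/68 - 40) = -116*(-2719/68) = 78851/17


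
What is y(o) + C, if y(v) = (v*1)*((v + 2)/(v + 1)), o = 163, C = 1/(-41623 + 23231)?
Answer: 123663169/754072 ≈ 163.99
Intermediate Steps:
C = -1/18392 (C = 1/(-18392) = -1/18392 ≈ -5.4371e-5)
y(v) = v*(2 + v)/(1 + v) (y(v) = v*((2 + v)/(1 + v)) = v*(2 + v)/(1 + v))
y(o) + C = 163*(2 + 163)/(1 + 163) - 1/18392 = 163*165/164 - 1/18392 = 163*(1/164)*165 - 1/18392 = 26895/164 - 1/18392 = 123663169/754072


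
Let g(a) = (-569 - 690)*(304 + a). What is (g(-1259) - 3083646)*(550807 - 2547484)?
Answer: 3756350436777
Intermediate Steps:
g(a) = -382736 - 1259*a (g(a) = -1259*(304 + a) = -382736 - 1259*a)
(g(-1259) - 3083646)*(550807 - 2547484) = ((-382736 - 1259*(-1259)) - 3083646)*(550807 - 2547484) = ((-382736 + 1585081) - 3083646)*(-1996677) = (1202345 - 3083646)*(-1996677) = -1881301*(-1996677) = 3756350436777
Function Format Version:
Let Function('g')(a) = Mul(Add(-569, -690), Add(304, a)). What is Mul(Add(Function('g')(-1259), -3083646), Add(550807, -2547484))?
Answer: 3756350436777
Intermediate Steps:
Function('g')(a) = Add(-382736, Mul(-1259, a)) (Function('g')(a) = Mul(-1259, Add(304, a)) = Add(-382736, Mul(-1259, a)))
Mul(Add(Function('g')(-1259), -3083646), Add(550807, -2547484)) = Mul(Add(Add(-382736, Mul(-1259, -1259)), -3083646), Add(550807, -2547484)) = Mul(Add(Add(-382736, 1585081), -3083646), -1996677) = Mul(Add(1202345, -3083646), -1996677) = Mul(-1881301, -1996677) = 3756350436777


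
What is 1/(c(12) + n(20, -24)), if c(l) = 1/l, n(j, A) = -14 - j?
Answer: -12/407 ≈ -0.029484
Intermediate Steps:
1/(c(12) + n(20, -24)) = 1/(1/12 + (-14 - 1*20)) = 1/(1/12 + (-14 - 20)) = 1/(1/12 - 34) = 1/(-407/12) = -12/407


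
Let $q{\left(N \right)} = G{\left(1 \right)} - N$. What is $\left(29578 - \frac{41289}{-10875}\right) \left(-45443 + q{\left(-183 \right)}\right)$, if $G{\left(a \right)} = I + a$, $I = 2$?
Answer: $- \frac{4853089726341}{3625} \approx -1.3388 \cdot 10^{9}$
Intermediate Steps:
$G{\left(a \right)} = 2 + a$
$q{\left(N \right)} = 3 - N$ ($q{\left(N \right)} = \left(2 + 1\right) - N = 3 - N$)
$\left(29578 - \frac{41289}{-10875}\right) \left(-45443 + q{\left(-183 \right)}\right) = \left(29578 - \frac{41289}{-10875}\right) \left(-45443 + \left(3 - -183\right)\right) = \left(29578 - - \frac{13763}{3625}\right) \left(-45443 + \left(3 + 183\right)\right) = \left(29578 + \frac{13763}{3625}\right) \left(-45443 + 186\right) = \frac{107234013}{3625} \left(-45257\right) = - \frac{4853089726341}{3625}$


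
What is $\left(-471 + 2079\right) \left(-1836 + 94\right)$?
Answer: $-2801136$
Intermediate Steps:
$\left(-471 + 2079\right) \left(-1836 + 94\right) = 1608 \left(-1742\right) = -2801136$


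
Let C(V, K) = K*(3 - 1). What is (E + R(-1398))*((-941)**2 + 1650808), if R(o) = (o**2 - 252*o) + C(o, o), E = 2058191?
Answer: 11063533565455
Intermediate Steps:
C(V, K) = 2*K (C(V, K) = K*2 = 2*K)
R(o) = o**2 - 250*o (R(o) = (o**2 - 252*o) + 2*o = o**2 - 250*o)
(E + R(-1398))*((-941)**2 + 1650808) = (2058191 - 1398*(-250 - 1398))*((-941)**2 + 1650808) = (2058191 - 1398*(-1648))*(885481 + 1650808) = (2058191 + 2303904)*2536289 = 4362095*2536289 = 11063533565455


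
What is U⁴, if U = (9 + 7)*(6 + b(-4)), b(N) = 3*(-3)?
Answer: 5308416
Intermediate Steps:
b(N) = -9
U = -48 (U = (9 + 7)*(6 - 9) = 16*(-3) = -48)
U⁴ = (-48)⁴ = 5308416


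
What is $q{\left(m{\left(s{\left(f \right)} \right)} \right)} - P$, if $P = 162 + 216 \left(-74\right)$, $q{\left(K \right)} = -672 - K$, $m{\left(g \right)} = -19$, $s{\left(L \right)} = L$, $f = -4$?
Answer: $15169$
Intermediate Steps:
$P = -15822$ ($P = 162 - 15984 = -15822$)
$q{\left(m{\left(s{\left(f \right)} \right)} \right)} - P = \left(-672 - -19\right) - -15822 = \left(-672 + 19\right) + 15822 = -653 + 15822 = 15169$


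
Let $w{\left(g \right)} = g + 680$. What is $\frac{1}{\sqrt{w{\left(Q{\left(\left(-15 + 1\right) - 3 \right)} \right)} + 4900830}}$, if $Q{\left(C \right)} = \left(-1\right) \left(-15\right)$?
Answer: $\frac{\sqrt{196061}}{980305} \approx 0.00045168$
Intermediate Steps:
$Q{\left(C \right)} = 15$
$w{\left(g \right)} = 680 + g$
$\frac{1}{\sqrt{w{\left(Q{\left(\left(-15 + 1\right) - 3 \right)} \right)} + 4900830}} = \frac{1}{\sqrt{\left(680 + 15\right) + 4900830}} = \frac{1}{\sqrt{695 + 4900830}} = \frac{1}{\sqrt{4901525}} = \frac{1}{5 \sqrt{196061}} = \frac{\sqrt{196061}}{980305}$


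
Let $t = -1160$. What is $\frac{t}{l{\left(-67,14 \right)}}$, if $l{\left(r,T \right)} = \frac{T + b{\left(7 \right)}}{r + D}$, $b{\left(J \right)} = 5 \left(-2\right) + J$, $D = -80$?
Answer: $\frac{170520}{11} \approx 15502.0$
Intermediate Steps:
$b{\left(J \right)} = -10 + J$
$l{\left(r,T \right)} = \frac{-3 + T}{-80 + r}$ ($l{\left(r,T \right)} = \frac{T + \left(-10 + 7\right)}{r - 80} = \frac{T - 3}{-80 + r} = \frac{-3 + T}{-80 + r}$)
$\frac{t}{l{\left(-67,14 \right)}} = - \frac{1160}{\frac{1}{-80 - 67} \left(-3 + 14\right)} = - \frac{1160}{\frac{1}{-147} \cdot 11} = - \frac{1160}{\left(- \frac{1}{147}\right) 11} = - \frac{1160}{- \frac{11}{147}} = \left(-1160\right) \left(- \frac{147}{11}\right) = \frac{170520}{11}$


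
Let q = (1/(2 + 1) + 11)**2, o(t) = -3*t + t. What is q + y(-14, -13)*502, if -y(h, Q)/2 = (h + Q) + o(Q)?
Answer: 10192/9 ≈ 1132.4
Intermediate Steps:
o(t) = -2*t
y(h, Q) = -2*h + 2*Q (y(h, Q) = -2*((h + Q) - 2*Q) = -2*((Q + h) - 2*Q) = -2*(h - Q) = -2*h + 2*Q)
q = 1156/9 (q = (1/3 + 11)**2 = (34/3)**2 = 1156/9 ≈ 128.44)
q + y(-14, -13)*502 = 1156/9 + (-2*(-14) + 2*(-13))*502 = 1156/9 + (28 - 26)*502 = 1156/9 + 2*502 = 1156/9 + 1004 = 10192/9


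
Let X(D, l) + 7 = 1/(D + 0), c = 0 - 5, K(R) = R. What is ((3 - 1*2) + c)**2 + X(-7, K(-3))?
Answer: 62/7 ≈ 8.8571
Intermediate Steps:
c = -5
X(D, l) = -7 + 1/D (X(D, l) = -7 + 1/(D + 0) = -7 + 1/D)
((3 - 1*2) + c)**2 + X(-7, K(-3)) = ((3 - 1*2) - 5)**2 + (-7 + 1/(-7)) = ((3 - 2) - 5)**2 + (-7 - 1/7) = (1 - 5)**2 - 50/7 = (-4)**2 - 50/7 = 16 - 50/7 = 62/7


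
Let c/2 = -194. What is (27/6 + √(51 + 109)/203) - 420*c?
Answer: 325929/2 + 4*√10/203 ≈ 1.6296e+5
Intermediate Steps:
c = -388 (c = 2*(-194) = -388)
(27/6 + √(51 + 109)/203) - 420*c = (27/6 + √(51 + 109)/203) - 420*(-388) = (27*(⅙) + √160*(1/203)) + 162960 = (9/2 + (4*√10)*(1/203)) + 162960 = (9/2 + 4*√10/203) + 162960 = 325929/2 + 4*√10/203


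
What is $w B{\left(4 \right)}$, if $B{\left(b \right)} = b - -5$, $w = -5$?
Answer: $-45$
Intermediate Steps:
$B{\left(b \right)} = 5 + b$ ($B{\left(b \right)} = b + 5 = 5 + b$)
$w B{\left(4 \right)} = - 5 \left(5 + 4\right) = \left(-5\right) 9 = -45$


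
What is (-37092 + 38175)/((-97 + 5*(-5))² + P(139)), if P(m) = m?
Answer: 1083/15023 ≈ 0.072089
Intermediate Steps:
(-37092 + 38175)/((-97 + 5*(-5))² + P(139)) = (-37092 + 38175)/((-97 + 5*(-5))² + 139) = 1083/((-97 - 25)² + 139) = 1083/((-122)² + 139) = 1083/(14884 + 139) = 1083/15023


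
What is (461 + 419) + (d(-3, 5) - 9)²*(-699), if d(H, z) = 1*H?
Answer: -99776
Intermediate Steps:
d(H, z) = H
(461 + 419) + (d(-3, 5) - 9)²*(-699) = (461 + 419) + (-3 - 9)²*(-699) = 880 + (-12)²*(-699) = 880 + 144*(-699) = 880 - 100656 = -99776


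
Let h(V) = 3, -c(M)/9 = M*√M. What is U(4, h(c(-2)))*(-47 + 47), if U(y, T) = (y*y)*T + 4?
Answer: 0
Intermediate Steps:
c(M) = -9*M^(3/2) (c(M) = -9*M*√M = -9*M^(3/2))
U(y, T) = 4 + T*y² (U(y, T) = y²*T + 4 = T*y² + 4 = 4 + T*y²)
U(4, h(c(-2)))*(-47 + 47) = (4 + 3*4²)*(-47 + 47) = (4 + 3*16)*0 = (4 + 48)*0 = 52*0 = 0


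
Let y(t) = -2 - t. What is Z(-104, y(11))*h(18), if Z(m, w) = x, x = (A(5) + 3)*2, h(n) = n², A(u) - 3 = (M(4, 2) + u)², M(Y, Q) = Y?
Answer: 56376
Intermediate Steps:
A(u) = 3 + (4 + u)²
x = 174 (x = ((3 + (4 + 5)²) + 3)*2 = ((3 + 9²) + 3)*2 = ((3 + 81) + 3)*2 = (84 + 3)*2 = 87*2 = 174)
Z(m, w) = 174
Z(-104, y(11))*h(18) = 174*18² = 174*324 = 56376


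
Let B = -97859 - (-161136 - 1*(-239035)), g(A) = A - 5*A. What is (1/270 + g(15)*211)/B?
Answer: 3418199/47454660 ≈ 0.072031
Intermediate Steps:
g(A) = -4*A
B = -175758 (B = -97859 - (-161136 + 239035) = -97859 - 1*77899 = -97859 - 77899 = -175758)
(1/270 + g(15)*211)/B = (1/270 - 4*15*211)/(-175758) = (1/270 - 60*211)*(-1/175758) = (1/270 - 12660)*(-1/175758) = -3418199/270*(-1/175758) = 3418199/47454660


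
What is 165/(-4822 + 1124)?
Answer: -165/3698 ≈ -0.044619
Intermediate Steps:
165/(-4822 + 1124) = 165/(-3698) = 165*(-1/3698) = -165/3698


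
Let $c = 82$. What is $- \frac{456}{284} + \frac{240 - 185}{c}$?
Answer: $- \frac{5443}{5822} \approx -0.9349$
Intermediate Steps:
$- \frac{456}{284} + \frac{240 - 185}{c} = - \frac{456}{284} + \frac{240 - 185}{82} = \left(-456\right) \frac{1}{284} + \left(240 - 185\right) \frac{1}{82} = - \frac{114}{71} + 55 \cdot \frac{1}{82} = - \frac{114}{71} + \frac{55}{82} = - \frac{5443}{5822}$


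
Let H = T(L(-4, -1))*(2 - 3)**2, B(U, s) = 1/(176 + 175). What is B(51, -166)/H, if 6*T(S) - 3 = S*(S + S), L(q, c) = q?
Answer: 2/4095 ≈ 0.00048840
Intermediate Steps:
B(U, s) = 1/351
T(S) = 1/2 + S**2/3 (T(S) = 1/2 + (S*(S + S))/6 = 1/2 + (S*(2*S))/6 = 1/2 + (2*S**2)/6 = 1/2 + S**2/3)
H = 35/6 (H = (1/2 + (1/3)*(-4)**2)*(2 - 3)**2 = (1/2 + (1/3)*16)*(-1)**2 = (1/2 + 16/3)*1 = (35/6)*1 = 35/6 ≈ 5.8333)
B(51, -166)/H = 1/(351*(35/6)) = (1/351)*(6/35) = 2/4095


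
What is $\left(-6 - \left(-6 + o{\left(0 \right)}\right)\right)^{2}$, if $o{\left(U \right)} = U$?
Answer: $0$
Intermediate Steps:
$\left(-6 - \left(-6 + o{\left(0 \right)}\right)\right)^{2} = \left(-6 + \left(\left(25 - 19\right) - 0\right)\right)^{2} = \left(-6 + \left(\left(25 - 19\right) + 0\right)\right)^{2} = \left(-6 + \left(6 + 0\right)\right)^{2} = \left(-6 + 6\right)^{2} = 0^{2} = 0$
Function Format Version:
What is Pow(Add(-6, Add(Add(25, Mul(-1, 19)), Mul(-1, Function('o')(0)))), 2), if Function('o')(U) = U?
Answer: 0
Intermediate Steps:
Pow(Add(-6, Add(Add(25, Mul(-1, 19)), Mul(-1, Function('o')(0)))), 2) = Pow(Add(-6, Add(Add(25, Mul(-1, 19)), Mul(-1, 0))), 2) = Pow(Add(-6, Add(Add(25, -19), 0)), 2) = Pow(Add(-6, Add(6, 0)), 2) = Pow(Add(-6, 6), 2) = Pow(0, 2) = 0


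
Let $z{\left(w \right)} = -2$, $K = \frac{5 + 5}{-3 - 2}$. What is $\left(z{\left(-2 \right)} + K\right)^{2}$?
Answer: $16$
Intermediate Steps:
$K = -2$ ($K = \frac{10}{-5} = 10 \left(- \frac{1}{5}\right) = -2$)
$\left(z{\left(-2 \right)} + K\right)^{2} = \left(-2 - 2\right)^{2} = \left(-4\right)^{2} = 16$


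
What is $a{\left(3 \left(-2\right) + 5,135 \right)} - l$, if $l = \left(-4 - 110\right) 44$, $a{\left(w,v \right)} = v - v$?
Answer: $5016$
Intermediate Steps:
$a{\left(w,v \right)} = 0$
$l = -5016$ ($l = \left(-114\right) 44 = -5016$)
$a{\left(3 \left(-2\right) + 5,135 \right)} - l = 0 - -5016 = 0 + 5016 = 5016$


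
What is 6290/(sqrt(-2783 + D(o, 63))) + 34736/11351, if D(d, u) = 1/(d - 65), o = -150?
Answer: 34736/11351 - 3145*I*sqrt(128644390)/299173 ≈ 3.0602 - 119.23*I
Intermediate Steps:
D(d, u) = 1/(-65 + d)
6290/(sqrt(-2783 + D(o, 63))) + 34736/11351 = 6290/(sqrt(-2783 + 1/(-65 - 150))) + 34736/11351 = 6290/(sqrt(-2783 + 1/(-215))) + 34736*(1/11351) = 6290/(sqrt(-2783 - 1/215)) + 34736/11351 = 6290/(sqrt(-598346/215)) + 34736/11351 = 6290/((I*sqrt(128644390)/215)) + 34736/11351 = 6290*(-I*sqrt(128644390)/598346) + 34736/11351 = -3145*I*sqrt(128644390)/299173 + 34736/11351 = 34736/11351 - 3145*I*sqrt(128644390)/299173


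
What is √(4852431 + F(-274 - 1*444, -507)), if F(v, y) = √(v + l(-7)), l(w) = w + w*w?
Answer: √(4852431 + 26*I) ≈ 2202.8 + 0.006*I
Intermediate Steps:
l(w) = w + w²
F(v, y) = √(42 + v) (F(v, y) = √(v - 7*(1 - 7)) = √(v - 7*(-6)) = √(v + 42) = √(42 + v))
√(4852431 + F(-274 - 1*444, -507)) = √(4852431 + √(42 + (-274 - 1*444))) = √(4852431 + √(42 + (-274 - 444))) = √(4852431 + √(42 - 718)) = √(4852431 + √(-676)) = √(4852431 + 26*I)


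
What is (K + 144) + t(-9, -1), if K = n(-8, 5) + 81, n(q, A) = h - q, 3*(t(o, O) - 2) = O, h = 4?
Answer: 716/3 ≈ 238.67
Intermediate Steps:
t(o, O) = 2 + O/3
n(q, A) = 4 - q
K = 93 (K = (4 - 1*(-8)) + 81 = (4 + 8) + 81 = 12 + 81 = 93)
(K + 144) + t(-9, -1) = (93 + 144) + (2 + (1/3)*(-1)) = 237 + (2 - 1/3) = 237 + 5/3 = 716/3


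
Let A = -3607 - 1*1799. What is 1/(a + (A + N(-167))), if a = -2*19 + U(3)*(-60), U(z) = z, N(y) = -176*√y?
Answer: I/(8*(-703*I + 22*√167)) ≈ -0.00015282 + 6.1801e-5*I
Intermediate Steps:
A = -5406 (A = -3607 - 1799 = -5406)
a = -218 (a = -2*19 + 3*(-60) = -38 - 180 = -218)
1/(a + (A + N(-167))) = 1/(-218 + (-5406 - 176*I*√167)) = 1/(-5624 - 176*I*√167)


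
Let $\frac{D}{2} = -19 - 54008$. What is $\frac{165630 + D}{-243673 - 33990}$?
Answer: $- \frac{57576}{277663} \approx -0.20736$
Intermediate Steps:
$D = -108054$ ($D = 2 \left(-19 - 54008\right) = 2 \left(-54027\right) = -108054$)
$\frac{165630 + D}{-243673 - 33990} = \frac{165630 - 108054}{-243673 - 33990} = \frac{57576}{-277663} = 57576 \left(- \frac{1}{277663}\right) = - \frac{57576}{277663}$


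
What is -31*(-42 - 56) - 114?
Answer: 2924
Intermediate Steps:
-31*(-42 - 56) - 114 = -31*(-98) - 114 = 3038 - 114 = 2924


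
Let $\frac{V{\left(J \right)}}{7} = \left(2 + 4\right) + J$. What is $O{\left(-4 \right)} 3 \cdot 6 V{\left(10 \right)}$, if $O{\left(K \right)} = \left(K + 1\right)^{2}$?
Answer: $18144$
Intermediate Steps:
$O{\left(K \right)} = \left(1 + K\right)^{2}$
$V{\left(J \right)} = 42 + 7 J$ ($V{\left(J \right)} = 7 \left(\left(2 + 4\right) + J\right) = 7 \left(6 + J\right) = 42 + 7 J$)
$O{\left(-4 \right)} 3 \cdot 6 V{\left(10 \right)} = \left(1 - 4\right)^{2} \cdot 3 \cdot 6 \left(42 + 7 \cdot 10\right) = \left(-3\right)^{2} \cdot 3 \cdot 6 \left(42 + 70\right) = 9 \cdot 3 \cdot 6 \cdot 112 = 27 \cdot 672 = 18144$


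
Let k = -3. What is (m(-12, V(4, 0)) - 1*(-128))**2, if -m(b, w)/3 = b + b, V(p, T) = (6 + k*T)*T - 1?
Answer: 40000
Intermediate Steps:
V(p, T) = -1 + T*(6 - 3*T) (V(p, T) = (6 - 3*T)*T - 1 = T*(6 - 3*T) - 1 = -1 + T*(6 - 3*T))
m(b, w) = -6*b (m(b, w) = -3*(b + b) = -6*b)
(m(-12, V(4, 0)) - 1*(-128))**2 = (-6*(-12) - 1*(-128))**2 = (72 + 128)**2 = 200**2 = 40000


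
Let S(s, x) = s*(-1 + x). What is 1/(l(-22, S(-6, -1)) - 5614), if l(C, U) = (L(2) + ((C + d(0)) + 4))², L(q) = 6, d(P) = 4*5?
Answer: -1/5550 ≈ -0.00018018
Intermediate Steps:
d(P) = 20
l(C, U) = (30 + C)² (l(C, U) = (6 + ((C + 20) + 4))² = (6 + ((20 + C) + 4))² = (6 + (24 + C))² = (30 + C)²)
1/(l(-22, S(-6, -1)) - 5614) = 1/((30 - 22)² - 5614) = 1/(8² - 5614) = 1/(64 - 5614) = 1/(-5550) = -1/5550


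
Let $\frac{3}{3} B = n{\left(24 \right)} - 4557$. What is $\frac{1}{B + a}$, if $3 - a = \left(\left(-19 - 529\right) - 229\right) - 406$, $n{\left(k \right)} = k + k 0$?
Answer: $- \frac{1}{3347} \approx -0.00029877$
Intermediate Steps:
$n{\left(k \right)} = k$ ($n{\left(k \right)} = k + 0 = k$)
$a = 1186$ ($a = 3 - \left(\left(\left(-19 - 529\right) - 229\right) - 406\right) = 3 - \left(\left(-548 - 229\right) - 406\right) = 3 - \left(-777 - 406\right) = 3 - -1183 = 3 + 1183 = 1186$)
$B = -4533$ ($B = 24 - 4557 = -4533$)
$\frac{1}{B + a} = \frac{1}{-4533 + 1186} = \frac{1}{-3347} = - \frac{1}{3347}$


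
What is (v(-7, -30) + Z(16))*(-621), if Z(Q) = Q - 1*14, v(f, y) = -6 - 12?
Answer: 9936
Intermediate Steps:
v(f, y) = -18
Z(Q) = -14 + Q (Z(Q) = Q - 14 = -14 + Q)
(v(-7, -30) + Z(16))*(-621) = (-18 + (-14 + 16))*(-621) = (-18 + 2)*(-621) = -16*(-621) = 9936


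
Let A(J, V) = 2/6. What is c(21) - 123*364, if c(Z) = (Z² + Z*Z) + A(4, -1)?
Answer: -131669/3 ≈ -43890.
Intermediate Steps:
A(J, V) = ⅓ (A(J, V) = 2*(⅙) = ⅓)
c(Z) = ⅓ + 2*Z² (c(Z) = (Z² + Z*Z) + ⅓ = (Z² + Z²) + ⅓ = 2*Z² + ⅓ = ⅓ + 2*Z²)
c(21) - 123*364 = (⅓ + 2*21²) - 123*364 = (⅓ + 2*441) - 44772 = (⅓ + 882) - 44772 = 2647/3 - 44772 = -131669/3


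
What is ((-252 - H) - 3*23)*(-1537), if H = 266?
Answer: 902219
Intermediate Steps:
((-252 - H) - 3*23)*(-1537) = ((-252 - 1*266) - 3*23)*(-1537) = ((-252 - 266) - 69)*(-1537) = (-518 - 69)*(-1537) = -587*(-1537) = 902219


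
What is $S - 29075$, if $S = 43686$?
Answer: $14611$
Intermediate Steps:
$S - 29075 = 43686 - 29075 = 14611$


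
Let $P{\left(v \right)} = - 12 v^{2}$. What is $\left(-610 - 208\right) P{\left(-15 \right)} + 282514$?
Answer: $2491114$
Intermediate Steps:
$\left(-610 - 208\right) P{\left(-15 \right)} + 282514 = \left(-610 - 208\right) \left(- 12 \left(-15\right)^{2}\right) + 282514 = - 818 \left(\left(-12\right) 225\right) + 282514 = \left(-818\right) \left(-2700\right) + 282514 = 2208600 + 282514 = 2491114$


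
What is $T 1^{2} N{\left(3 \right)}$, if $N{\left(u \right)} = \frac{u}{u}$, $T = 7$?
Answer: $7$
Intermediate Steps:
$N{\left(u \right)} = 1$
$T 1^{2} N{\left(3 \right)} = 7 \cdot 1^{2} \cdot 1 = 7 \cdot 1 \cdot 1 = 7 \cdot 1 = 7$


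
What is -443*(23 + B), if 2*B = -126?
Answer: 17720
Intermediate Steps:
B = -63 (B = (1/2)*(-126) = -63)
-443*(23 + B) = -443*(23 - 63) = -443*(-40) = 17720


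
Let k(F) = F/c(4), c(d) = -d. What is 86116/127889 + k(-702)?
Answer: 45061271/255778 ≈ 176.17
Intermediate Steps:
k(F) = -F/4 (k(F) = F/((-1*4)) = F/(-4) = F*(-¼) = -F/4)
86116/127889 + k(-702) = 86116/127889 - ¼*(-702) = 86116*(1/127889) + 351/2 = 86116/127889 + 351/2 = 45061271/255778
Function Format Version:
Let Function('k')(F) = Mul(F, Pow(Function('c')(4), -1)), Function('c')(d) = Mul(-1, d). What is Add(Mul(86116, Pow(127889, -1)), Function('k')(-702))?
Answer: Rational(45061271, 255778) ≈ 176.17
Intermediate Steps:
Function('k')(F) = Mul(Rational(-1, 4), F) (Function('k')(F) = Mul(F, Pow(Mul(-1, 4), -1)) = Mul(F, Pow(-4, -1)) = Mul(F, Rational(-1, 4)) = Mul(Rational(-1, 4), F))
Add(Mul(86116, Pow(127889, -1)), Function('k')(-702)) = Add(Mul(86116, Pow(127889, -1)), Mul(Rational(-1, 4), -702)) = Add(Mul(86116, Rational(1, 127889)), Rational(351, 2)) = Add(Rational(86116, 127889), Rational(351, 2)) = Rational(45061271, 255778)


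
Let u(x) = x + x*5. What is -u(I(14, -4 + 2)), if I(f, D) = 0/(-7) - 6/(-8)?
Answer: -9/2 ≈ -4.5000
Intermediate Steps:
I(f, D) = ¾ (I(f, D) = 0*(-⅐) - 6*(-⅛) = 0 + ¾ = ¾)
u(x) = 6*x (u(x) = x + 5*x = 6*x)
-u(I(14, -4 + 2)) = -6*3/4 = -1*9/2 = -9/2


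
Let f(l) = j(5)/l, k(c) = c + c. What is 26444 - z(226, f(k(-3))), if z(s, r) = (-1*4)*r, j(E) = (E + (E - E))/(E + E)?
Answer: 79331/3 ≈ 26444.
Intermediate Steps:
j(E) = ½ (j(E) = (E + 0)/((2*E)) = E*(1/(2*E)) = ½)
k(c) = 2*c
f(l) = 1/(2*l)
z(s, r) = -4*r
26444 - z(226, f(k(-3))) = 26444 - (-4)*1/(2*((2*(-3)))) = 26444 - (-4)*(½)/(-6) = 26444 - (-4)*(½)*(-⅙) = 26444 - (-4)*(-1)/12 = 26444 - 1*⅓ = 26444 - ⅓ = 79331/3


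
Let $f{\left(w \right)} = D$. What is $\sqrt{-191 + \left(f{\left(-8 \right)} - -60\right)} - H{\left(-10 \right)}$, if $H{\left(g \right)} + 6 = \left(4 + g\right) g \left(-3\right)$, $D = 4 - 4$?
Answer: $186 + i \sqrt{131} \approx 186.0 + 11.446 i$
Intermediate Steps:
$D = 0$
$H{\left(g \right)} = -6 - 3 g \left(4 + g\right)$ ($H{\left(g \right)} = -6 + \left(4 + g\right) g \left(-3\right) = -6 + \left(4 + g\right) \left(- 3 g\right) = -6 - 3 g \left(4 + g\right)$)
$f{\left(w \right)} = 0$
$\sqrt{-191 + \left(f{\left(-8 \right)} - -60\right)} - H{\left(-10 \right)} = \sqrt{-191 + \left(0 - -60\right)} - \left(-6 - -120 - 3 \left(-10\right)^{2}\right) = \sqrt{-191 + \left(0 + 60\right)} - \left(-6 + 120 - 300\right) = \sqrt{-191 + 60} - \left(-6 + 120 - 300\right) = \sqrt{-131} - -186 = i \sqrt{131} + 186 = 186 + i \sqrt{131}$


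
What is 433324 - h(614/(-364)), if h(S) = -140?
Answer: 433464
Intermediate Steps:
433324 - h(614/(-364)) = 433324 - 1*(-140) = 433324 + 140 = 433464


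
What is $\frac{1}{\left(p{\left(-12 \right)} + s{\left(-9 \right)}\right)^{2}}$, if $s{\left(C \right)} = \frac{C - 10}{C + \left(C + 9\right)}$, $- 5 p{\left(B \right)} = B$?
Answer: $\frac{2025}{41209} \approx 0.04914$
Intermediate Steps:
$p{\left(B \right)} = - \frac{B}{5}$
$s{\left(C \right)} = \frac{-10 + C}{9 + 2 C}$ ($s{\left(C \right)} = \frac{-10 + C}{C + \left(9 + C\right)} = \frac{-10 + C}{9 + 2 C}$)
$\frac{1}{\left(p{\left(-12 \right)} + s{\left(-9 \right)}\right)^{2}} = \frac{1}{\left(\left(- \frac{1}{5}\right) \left(-12\right) + \frac{-10 - 9}{9 + 2 \left(-9\right)}\right)^{2}} = \frac{1}{\left(\frac{12}{5} + \frac{1}{9 - 18} \left(-19\right)\right)^{2}} = \frac{1}{\left(\frac{12}{5} + \frac{1}{-9} \left(-19\right)\right)^{2}} = \frac{1}{\left(\frac{12}{5} - - \frac{19}{9}\right)^{2}} = \frac{1}{\left(\frac{12}{5} + \frac{19}{9}\right)^{2}} = \frac{1}{\left(\frac{203}{45}\right)^{2}} = \frac{1}{\frac{41209}{2025}} = \frac{2025}{41209}$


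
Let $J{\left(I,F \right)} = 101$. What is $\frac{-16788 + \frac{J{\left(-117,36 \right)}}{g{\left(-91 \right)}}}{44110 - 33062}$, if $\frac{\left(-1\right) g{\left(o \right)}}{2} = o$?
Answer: $- \frac{3055315}{2010736} \approx -1.5195$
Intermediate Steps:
$g{\left(o \right)} = - 2 o$
$\frac{-16788 + \frac{J{\left(-117,36 \right)}}{g{\left(-91 \right)}}}{44110 - 33062} = \frac{-16788 + \frac{101}{\left(-2\right) \left(-91\right)}}{44110 - 33062} = \frac{-16788 + \frac{101}{182}}{11048} = \left(-16788 + 101 \cdot \frac{1}{182}\right) \frac{1}{11048} = \left(-16788 + \frac{101}{182}\right) \frac{1}{11048} = \left(- \frac{3055315}{182}\right) \frac{1}{11048} = - \frac{3055315}{2010736}$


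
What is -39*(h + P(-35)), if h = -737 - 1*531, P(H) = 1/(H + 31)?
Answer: 197847/4 ≈ 49462.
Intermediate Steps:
P(H) = 1/(31 + H)
h = -1268 (h = -737 - 531 = -1268)
-39*(h + P(-35)) = -39*(-1268 + 1/(31 - 35)) = -39*(-1268 + 1/(-4)) = -39*(-1268 - ¼) = -39*(-5073/4) = 197847/4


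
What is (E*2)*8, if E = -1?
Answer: -16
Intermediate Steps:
(E*2)*8 = -1*2*8 = -2*8 = -16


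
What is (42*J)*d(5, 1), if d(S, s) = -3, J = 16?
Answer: -2016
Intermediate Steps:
(42*J)*d(5, 1) = (42*16)*(-3) = 672*(-3) = -2016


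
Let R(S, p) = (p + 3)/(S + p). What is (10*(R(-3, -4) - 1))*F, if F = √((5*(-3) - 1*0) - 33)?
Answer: -240*I*√3/7 ≈ -59.385*I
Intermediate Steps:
R(S, p) = (3 + p)/(S + p)
F = 4*I*√3 (F = √((-15 + 0) - 33) = √(-15 - 33) = √(-48) = 4*I*√3 ≈ 6.9282*I)
(10*(R(-3, -4) - 1))*F = (10*((3 - 4)/(-3 - 4) - 1))*(4*I*√3) = (10*(-1/(-7) - 1))*(4*I*√3) = (10*(-⅐*(-1) - 1))*(4*I*√3) = (10*(⅐ - 1))*(4*I*√3) = (10*(-6/7))*(4*I*√3) = -240*I*√3/7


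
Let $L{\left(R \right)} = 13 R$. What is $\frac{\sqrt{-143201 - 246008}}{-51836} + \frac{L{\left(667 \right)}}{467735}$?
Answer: $\frac{8671}{467735} - \frac{i \sqrt{389209}}{51836} \approx 0.018538 - 0.012035 i$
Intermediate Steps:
$\frac{\sqrt{-143201 - 246008}}{-51836} + \frac{L{\left(667 \right)}}{467735} = \frac{\sqrt{-143201 - 246008}}{-51836} + \frac{13 \cdot 667}{467735} = \sqrt{-389209} \left(- \frac{1}{51836}\right) + 8671 \cdot \frac{1}{467735} = i \sqrt{389209} \left(- \frac{1}{51836}\right) + \frac{8671}{467735} = - \frac{i \sqrt{389209}}{51836} + \frac{8671}{467735} = \frac{8671}{467735} - \frac{i \sqrt{389209}}{51836}$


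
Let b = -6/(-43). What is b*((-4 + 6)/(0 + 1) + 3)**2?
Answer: 150/43 ≈ 3.4884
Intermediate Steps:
b = 6/43 (b = -6*(-1/43) = 6/43 ≈ 0.13953)
b*((-4 + 6)/(0 + 1) + 3)**2 = 6*((-4 + 6)/(0 + 1) + 3)**2/43 = 6*(2/1 + 3)**2/43 = 6*(2*1 + 3)**2/43 = 6*(2 + 3)**2/43 = (6/43)*5**2 = (6/43)*25 = 150/43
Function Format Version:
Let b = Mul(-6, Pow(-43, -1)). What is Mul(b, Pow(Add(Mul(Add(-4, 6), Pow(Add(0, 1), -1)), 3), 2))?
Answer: Rational(150, 43) ≈ 3.4884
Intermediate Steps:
b = Rational(6, 43) (b = Mul(-6, Rational(-1, 43)) = Rational(6, 43) ≈ 0.13953)
Mul(b, Pow(Add(Mul(Add(-4, 6), Pow(Add(0, 1), -1)), 3), 2)) = Mul(Rational(6, 43), Pow(Add(Mul(Add(-4, 6), Pow(Add(0, 1), -1)), 3), 2)) = Mul(Rational(6, 43), Pow(Add(Mul(2, Pow(1, -1)), 3), 2)) = Mul(Rational(6, 43), Pow(Add(Mul(2, 1), 3), 2)) = Mul(Rational(6, 43), Pow(Add(2, 3), 2)) = Mul(Rational(6, 43), Pow(5, 2)) = Mul(Rational(6, 43), 25) = Rational(150, 43)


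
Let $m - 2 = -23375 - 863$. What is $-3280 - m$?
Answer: $20956$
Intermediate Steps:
$m = -24236$ ($m = 2 - 24238 = -24236$)
$-3280 - m = -3280 - -24236 = -3280 + 24236 = 20956$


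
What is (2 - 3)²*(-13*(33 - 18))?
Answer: -195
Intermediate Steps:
(2 - 3)²*(-13*(33 - 18)) = (-1)²*(-13*15) = 1*(-195) = -195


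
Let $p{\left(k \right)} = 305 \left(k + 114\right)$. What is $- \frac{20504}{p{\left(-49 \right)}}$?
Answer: $- \frac{20504}{19825} \approx -1.0343$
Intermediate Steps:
$p{\left(k \right)} = 34770 + 305 k$ ($p{\left(k \right)} = 305 \left(114 + k\right) = 34770 + 305 k$)
$- \frac{20504}{p{\left(-49 \right)}} = - \frac{20504}{34770 + 305 \left(-49\right)} = - \frac{20504}{34770 - 14945} = - \frac{20504}{19825}$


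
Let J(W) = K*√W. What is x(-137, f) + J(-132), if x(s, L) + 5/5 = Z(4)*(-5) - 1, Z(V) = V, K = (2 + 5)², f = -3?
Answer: -22 + 98*I*√33 ≈ -22.0 + 562.97*I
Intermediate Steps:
K = 49 (K = 7² = 49)
J(W) = 49*√W
x(s, L) = -22 (x(s, L) = -1 + (4*(-5) - 1) = -1 + (-20 - 1) = -1 - 21 = -22)
x(-137, f) + J(-132) = -22 + 49*√(-132) = -22 + 49*(2*I*√33) = -22 + 98*I*√33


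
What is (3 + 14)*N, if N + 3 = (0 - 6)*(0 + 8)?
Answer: -867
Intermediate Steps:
N = -51 (N = -3 + (0 - 6)*(0 + 8) = -3 - 6*8 = -3 - 48 = -51)
(3 + 14)*N = (3 + 14)*(-51) = 17*(-51) = -867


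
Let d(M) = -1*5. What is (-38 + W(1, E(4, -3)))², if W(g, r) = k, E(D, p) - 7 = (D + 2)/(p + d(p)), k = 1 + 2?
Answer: 1225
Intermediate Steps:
d(M) = -5
k = 3
E(D, p) = 7 + (2 + D)/(-5 + p) (E(D, p) = 7 + (D + 2)/(p - 5) = 7 + (2 + D)/(-5 + p))
W(g, r) = 3
(-38 + W(1, E(4, -3)))² = (-38 + 3)² = (-35)² = 1225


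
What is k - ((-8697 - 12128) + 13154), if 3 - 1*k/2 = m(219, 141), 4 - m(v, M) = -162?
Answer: 7345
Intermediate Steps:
m(v, M) = 166 (m(v, M) = 4 - 1*(-162) = 4 + 162 = 166)
k = -326 (k = 6 - 2*166 = 6 - 332 = -326)
k - ((-8697 - 12128) + 13154) = -326 - ((-8697 - 12128) + 13154) = -326 - (-20825 + 13154) = -326 - 1*(-7671) = -326 + 7671 = 7345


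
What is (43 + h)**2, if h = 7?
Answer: 2500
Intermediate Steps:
(43 + h)**2 = (43 + 7)**2 = 50**2 = 2500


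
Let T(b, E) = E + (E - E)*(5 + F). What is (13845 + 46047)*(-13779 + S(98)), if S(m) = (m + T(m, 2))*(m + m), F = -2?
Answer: 348631332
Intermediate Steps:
T(b, E) = E (T(b, E) = E + (E - E)*(5 - 2) = E + 0*3 = E + 0 = E)
S(m) = 2*m*(2 + m) (S(m) = (m + 2)*(m + m) = (2 + m)*(2*m) = 2*m*(2 + m))
(13845 + 46047)*(-13779 + S(98)) = (13845 + 46047)*(-13779 + 2*98*(2 + 98)) = 59892*(-13779 + 2*98*100) = 59892*(-13779 + 19600) = 59892*5821 = 348631332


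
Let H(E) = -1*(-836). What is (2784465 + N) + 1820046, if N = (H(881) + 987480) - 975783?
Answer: 4617044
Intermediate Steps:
H(E) = 836
N = 12533 (N = (836 + 987480) - 975783 = 988316 - 975783 = 12533)
(2784465 + N) + 1820046 = (2784465 + 12533) + 1820046 = 2796998 + 1820046 = 4617044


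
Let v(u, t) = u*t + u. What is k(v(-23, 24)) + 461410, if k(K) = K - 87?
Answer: 460748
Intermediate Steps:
v(u, t) = u + t*u (v(u, t) = t*u + u = u + t*u)
k(K) = -87 + K
k(v(-23, 24)) + 461410 = (-87 - 23*(1 + 24)) + 461410 = (-87 - 23*25) + 461410 = (-87 - 575) + 461410 = -662 + 461410 = 460748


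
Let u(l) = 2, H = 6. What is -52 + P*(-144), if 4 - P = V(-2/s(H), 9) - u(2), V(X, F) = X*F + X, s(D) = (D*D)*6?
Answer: -2788/3 ≈ -929.33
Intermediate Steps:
s(D) = 6*D² (s(D) = D²*6 = 6*D²)
V(X, F) = X + F*X (V(X, F) = F*X + X = X + F*X)
P = 329/54 (P = 4 - ((-2/(6*6²))*(1 + 9) - 1*2) = 4 - (-2/(6*36)*10 - 2) = 4 - (-2/216*10 - 2) = 4 - (-2*1/216*10 - 2) = 4 - (-1/108*10 - 2) = 4 - (-5/54 - 2) = 4 - 1*(-113/54) = 4 + 113/54 = 329/54 ≈ 6.0926)
-52 + P*(-144) = -52 + (329/54)*(-144) = -52 - 2632/3 = -2788/3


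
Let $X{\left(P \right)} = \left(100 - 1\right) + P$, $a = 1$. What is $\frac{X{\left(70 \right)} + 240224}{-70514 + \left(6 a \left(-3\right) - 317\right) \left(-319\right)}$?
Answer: $\frac{80131}{12117} \approx 6.6131$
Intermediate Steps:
$X{\left(P \right)} = 99 + P$
$\frac{X{\left(70 \right)} + 240224}{-70514 + \left(6 a \left(-3\right) - 317\right) \left(-319\right)} = \frac{\left(99 + 70\right) + 240224}{-70514 + \left(6 \cdot 1 \left(-3\right) - 317\right) \left(-319\right)} = \frac{169 + 240224}{-70514 + \left(6 \left(-3\right) - 317\right) \left(-319\right)} = \frac{240393}{-70514 + \left(-18 - 317\right) \left(-319\right)} = \frac{240393}{-70514 - -106865} = \frac{240393}{-70514 + 106865} = \frac{240393}{36351} = 240393 \cdot \frac{1}{36351} = \frac{80131}{12117}$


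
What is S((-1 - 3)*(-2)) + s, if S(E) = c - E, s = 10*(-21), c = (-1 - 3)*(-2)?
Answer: -210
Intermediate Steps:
c = 8 (c = -4*(-2) = 8)
s = -210
S(E) = 8 - E
S((-1 - 3)*(-2)) + s = (8 - (-1 - 3)*(-2)) - 210 = (8 - (-4)*(-2)) - 210 = (8 - 1*8) - 210 = (8 - 8) - 210 = 0 - 210 = -210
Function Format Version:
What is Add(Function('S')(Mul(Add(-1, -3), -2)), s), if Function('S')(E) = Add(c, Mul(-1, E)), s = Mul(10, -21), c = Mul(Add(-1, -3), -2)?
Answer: -210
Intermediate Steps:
c = 8 (c = Mul(-4, -2) = 8)
s = -210
Function('S')(E) = Add(8, Mul(-1, E))
Add(Function('S')(Mul(Add(-1, -3), -2)), s) = Add(Add(8, Mul(-1, Mul(Add(-1, -3), -2))), -210) = Add(Add(8, Mul(-1, Mul(-4, -2))), -210) = Add(Add(8, Mul(-1, 8)), -210) = Add(Add(8, -8), -210) = Add(0, -210) = -210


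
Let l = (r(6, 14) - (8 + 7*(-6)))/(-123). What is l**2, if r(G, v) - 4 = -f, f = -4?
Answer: 196/1681 ≈ 0.11660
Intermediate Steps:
r(G, v) = 8 (r(G, v) = 4 - 1*(-4) = 4 + 4 = 8)
l = -14/41 (l = (8 - (8 + 7*(-6)))/(-123) = (8 - (8 - 42))*(-1/123) = (8 - 1*(-34))*(-1/123) = (8 + 34)*(-1/123) = 42*(-1/123) = -14/41 ≈ -0.34146)
l**2 = (-14/41)**2 = 196/1681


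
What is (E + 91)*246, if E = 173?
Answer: 64944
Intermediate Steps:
(E + 91)*246 = (173 + 91)*246 = 264*246 = 64944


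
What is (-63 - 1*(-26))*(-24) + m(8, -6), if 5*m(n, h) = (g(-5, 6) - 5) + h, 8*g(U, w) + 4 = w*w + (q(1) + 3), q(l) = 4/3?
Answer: 21281/24 ≈ 886.71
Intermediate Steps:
q(l) = 4/3 (q(l) = 4*(1/3) = 4/3)
g(U, w) = 1/24 + w**2/8 (g(U, w) = -1/2 + (w*w + (4/3 + 3))/8 = -1/2 + (w**2 + 13/3)/8 = -1/2 + (13/3 + w**2)/8 = -1/2 + (13/24 + w**2/8) = 1/24 + w**2/8)
m(n, h) = -11/120 + h/5 (m(n, h) = (((1/24 + (1/8)*6**2) - 5) + h)/5 = (((1/24 + (1/8)*36) - 5) + h)/5 = (((1/24 + 9/2) - 5) + h)/5 = ((109/24 - 5) + h)/5 = (-11/24 + h)/5 = -11/120 + h/5)
(-63 - 1*(-26))*(-24) + m(8, -6) = (-63 - 1*(-26))*(-24) + (-11/120 + (1/5)*(-6)) = (-63 + 26)*(-24) + (-11/120 - 6/5) = -37*(-24) - 31/24 = 888 - 31/24 = 21281/24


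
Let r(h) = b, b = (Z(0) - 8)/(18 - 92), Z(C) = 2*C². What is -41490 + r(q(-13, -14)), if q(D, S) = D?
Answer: -1535126/37 ≈ -41490.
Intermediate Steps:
b = 4/37 (b = (2*0² - 8)/(18 - 92) = (2*0 - 8)/(-74) = (0 - 8)*(-1/74) = -8*(-1/74) = 4/37 ≈ 0.10811)
r(h) = 4/37
-41490 + r(q(-13, -14)) = -41490 + 4/37 = -1535126/37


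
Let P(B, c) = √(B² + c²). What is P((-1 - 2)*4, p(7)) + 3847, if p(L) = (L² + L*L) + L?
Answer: 3847 + 3*√1241 ≈ 3952.7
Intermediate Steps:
p(L) = L + 2*L² (p(L) = (L² + L²) + L = 2*L² + L = L + 2*L²)
P((-1 - 2)*4, p(7)) + 3847 = √(((-1 - 2)*4)² + (7*(1 + 2*7))²) + 3847 = √((-3*4)² + (7*(1 + 14))²) + 3847 = √((-12)² + (7*15)²) + 3847 = √(144 + 105²) + 3847 = √(144 + 11025) + 3847 = √11169 + 3847 = 3*√1241 + 3847 = 3847 + 3*√1241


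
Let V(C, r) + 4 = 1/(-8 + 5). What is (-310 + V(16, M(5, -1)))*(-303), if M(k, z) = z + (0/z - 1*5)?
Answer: 95243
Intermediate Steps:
M(k, z) = -5 + z (M(k, z) = z + (0 - 5) = z - 5 = -5 + z)
V(C, r) = -13/3 (V(C, r) = -4 + 1/(-8 + 5) = -4 + 1/(-3) = -4 - 1/3 = -13/3)
(-310 + V(16, M(5, -1)))*(-303) = (-310 - 13/3)*(-303) = -943/3*(-303) = 95243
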